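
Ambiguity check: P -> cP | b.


right-linear, alternatives start with distinct terminals 'c' vs 'b': unique leftmost derivation
Unambiguous


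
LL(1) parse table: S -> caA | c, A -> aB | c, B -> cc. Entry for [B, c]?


For [B, c]: 'c' ∈ FIRST(cc)
Entry: B -> cc


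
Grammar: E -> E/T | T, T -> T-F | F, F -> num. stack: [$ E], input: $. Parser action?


start symbol E on stack, input exhausted
Action: accept


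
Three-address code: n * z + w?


Break into single-operator statements:
t1 = n * z
t2 = t1 + w


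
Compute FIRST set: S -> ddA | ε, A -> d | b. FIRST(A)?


Per alternative of A: FIRST(d) = {d}; FIRST(b) = {b}
FIRST(A) = {b, d}


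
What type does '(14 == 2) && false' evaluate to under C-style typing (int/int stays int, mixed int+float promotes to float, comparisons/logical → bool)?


Operand types: bool && bool
Rule: logical operators take bool operands and yield bool
Result type: bool


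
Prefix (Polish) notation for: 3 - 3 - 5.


left-to-right (same/higher precedence on left): tree is (- (- 3 3) 5)
Prefix: - - 3 3 5


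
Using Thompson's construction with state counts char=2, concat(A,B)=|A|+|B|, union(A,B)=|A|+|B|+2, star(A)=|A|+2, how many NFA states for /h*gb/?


Syntax tree has 3 char leaf(s), 0 union(s), 1 star(s)
chars contribute 3×2 = 6; each union adds +2; each star adds +2
Total: 6 + 0 + 2 = 8 states


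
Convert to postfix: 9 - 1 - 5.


Left to right (same or higher precedence on left)
Postfix: 9 1 - 5 -


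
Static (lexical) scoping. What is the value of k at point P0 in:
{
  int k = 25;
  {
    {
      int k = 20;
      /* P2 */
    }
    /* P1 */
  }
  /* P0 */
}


k declared in the same block as P0
k = 25


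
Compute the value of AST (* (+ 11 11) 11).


Evaluate inner: (+ 11 11) = 22
Evaluate root: (* 22 11) = 242
Result: 242


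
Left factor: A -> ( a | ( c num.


Common prefix: '('
Factored: A -> ( A', A' -> a | c num


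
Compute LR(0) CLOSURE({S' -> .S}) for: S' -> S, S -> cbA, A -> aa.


Start: S' -> .S
For each item with dot before a nonterminal B, add B -> .γ for every B-production
Closure: [S' -> .S, S -> .cbA]


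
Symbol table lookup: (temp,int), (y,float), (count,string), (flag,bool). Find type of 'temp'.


Lookup 'temp' → type int


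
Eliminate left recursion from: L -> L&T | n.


Left-recursive alternatives: L&T; non-recursive: n
Introduce L': L -> nL', L' -> &TL' | ε


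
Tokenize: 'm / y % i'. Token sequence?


Scan left to right, longest-match per lexeme
Tokens: ID(m), OP(/), ID(y), OP(%), ID(i)


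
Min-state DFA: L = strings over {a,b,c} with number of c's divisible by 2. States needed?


Track (count of c) mod 2: states 0..1, accept at 0
Minimal DFA: 2 states


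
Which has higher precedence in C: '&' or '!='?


'!=' is equality (level 6); '&' is bitwise AND (level 5)
Higher level binds tighter
'!=' has higher precedence than '&'


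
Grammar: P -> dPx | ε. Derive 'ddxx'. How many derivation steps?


Derivation: P => dPx => ddPxx => ddxx
Steps: 3


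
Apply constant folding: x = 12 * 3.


12 * 3 = 36 at compile time
Optimized: x = 36


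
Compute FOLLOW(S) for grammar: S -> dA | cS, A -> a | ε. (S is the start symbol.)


$ ∈ FOLLOW(S). For each A -> αBβ: add FIRST(β)\{ε} to FOLLOW(B); if β nullable, add FOLLOW(A).
FOLLOW(S) = {$}


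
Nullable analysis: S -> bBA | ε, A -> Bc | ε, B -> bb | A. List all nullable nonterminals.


A nonterminal is nullable iff some alternative derives ε (directly, or every symbol in it is nullable)
Nullable: {A, B, S}


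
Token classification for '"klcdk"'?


Pattern: double-quoted sequence
Type: STRING_LITERAL


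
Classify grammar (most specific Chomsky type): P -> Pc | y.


Left-linear: every RHS is a terminal or one nonterminal followed by a terminal
Classification: Type 3 (Regular)


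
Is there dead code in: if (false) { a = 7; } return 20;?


condition is constant false, so the whole block is unreachable
Dead: 'if (false) { a = 7; }'


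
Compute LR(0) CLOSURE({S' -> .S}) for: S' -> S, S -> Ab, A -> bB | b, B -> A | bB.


Start: S' -> .S
For each item with dot before a nonterminal B, add B -> .γ for every B-production
Closure: [S' -> .S, S -> .Ab, A -> .bB, A -> .b]


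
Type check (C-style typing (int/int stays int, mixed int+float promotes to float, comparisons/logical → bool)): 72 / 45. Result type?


Operand types: int / int
Rule: mixed int/float promotes to float; int/int stays int
Result type: int


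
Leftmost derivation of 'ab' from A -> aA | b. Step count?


Derivation: A => aA => ab
Steps: 2


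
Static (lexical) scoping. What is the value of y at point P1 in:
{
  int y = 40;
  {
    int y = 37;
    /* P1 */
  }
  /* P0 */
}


y declared in the same block as P1
y = 37


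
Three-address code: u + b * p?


Break into single-operator statements:
t1 = b * p
t2 = u + t1


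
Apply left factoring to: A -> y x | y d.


Common prefix: 'y'
Factored: A -> y A', A' -> x | d


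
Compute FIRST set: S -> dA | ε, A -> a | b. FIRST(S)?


Per alternative of S: FIRST(dA) = {d}; FIRST(ε) = {ε}
FIRST(S) = {d, ε}


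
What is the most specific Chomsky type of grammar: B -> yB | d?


Right-linear: every RHS is a terminal or a terminal followed by one nonterminal
Classification: Type 3 (Regular)


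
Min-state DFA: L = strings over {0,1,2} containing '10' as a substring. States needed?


KMP-style automaton: 2 progress states + 1 absorbing accept = 3
Minimal DFA: 3 states


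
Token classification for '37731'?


Pattern: digits only
Type: INTEGER_LITERAL


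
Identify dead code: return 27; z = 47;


statement follows a return and is unreachable
Dead: 'z = 47'


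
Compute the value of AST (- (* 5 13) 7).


Evaluate inner: (* 5 13) = 65
Evaluate root: (- 65 7) = 58
Result: 58


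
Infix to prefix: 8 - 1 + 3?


left-to-right (same/higher precedence on left): tree is (+ (- 8 1) 3)
Prefix: + - 8 1 3


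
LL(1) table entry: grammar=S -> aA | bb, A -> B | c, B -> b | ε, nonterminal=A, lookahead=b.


For [A, b]: 'b' ∈ FIRST(B)
Entry: A -> B


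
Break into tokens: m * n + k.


Scan left to right, longest-match per lexeme
Tokens: ID(m), OP(*), ID(n), OP(+), ID(k)


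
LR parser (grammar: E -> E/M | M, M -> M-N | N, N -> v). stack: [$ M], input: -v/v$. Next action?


shift '-' to continue M -> M-N
Action: shift


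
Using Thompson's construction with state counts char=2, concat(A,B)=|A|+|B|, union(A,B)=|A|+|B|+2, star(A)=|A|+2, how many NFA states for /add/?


Syntax tree has 3 char leaf(s), 0 union(s), 0 star(s)
chars contribute 3×2 = 6; each union adds +2; each star adds +2
Total: 6 + 0 + 0 = 6 states


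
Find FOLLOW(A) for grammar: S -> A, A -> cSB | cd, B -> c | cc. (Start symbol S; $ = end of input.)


$ ∈ FOLLOW(S). For each A -> αBβ: add FIRST(β)\{ε} to FOLLOW(B); if β nullable, add FOLLOW(A).
FOLLOW(A) = {$, c}


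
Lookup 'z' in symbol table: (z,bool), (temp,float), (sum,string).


Lookup 'z' → type bool


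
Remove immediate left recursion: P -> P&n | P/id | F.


Left-recursive alternatives: P&n, P/id; non-recursive: F
Introduce P': P -> FP', P' -> &nP' | /idP' | ε


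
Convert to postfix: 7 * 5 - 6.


Left to right (same or higher precedence on left)
Postfix: 7 5 * 6 -


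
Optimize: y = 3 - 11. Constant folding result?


3 - 11 = -8 at compile time
Optimized: y = -8


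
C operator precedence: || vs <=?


'<=' is relational (level 7); '||' is logical OR (level 1)
Higher level binds tighter
'<=' has higher precedence than '||'


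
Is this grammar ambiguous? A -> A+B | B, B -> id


precedence layered via separate nonterminal B: deterministic
Unambiguous


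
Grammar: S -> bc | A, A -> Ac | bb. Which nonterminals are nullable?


A nonterminal is nullable iff some alternative derives ε (directly, or every symbol in it is nullable)
Nullable: {}


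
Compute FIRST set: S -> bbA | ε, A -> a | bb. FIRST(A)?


Per alternative of A: FIRST(a) = {a}; FIRST(bb) = {b}
FIRST(A) = {a, b}


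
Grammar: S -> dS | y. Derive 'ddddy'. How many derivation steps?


Derivation: S => dS => ddS => dddS => ddddS => ddddy
Steps: 5


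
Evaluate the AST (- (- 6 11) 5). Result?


Evaluate inner: (- 6 11) = -5
Evaluate root: (- -5 5) = -10
Result: -10


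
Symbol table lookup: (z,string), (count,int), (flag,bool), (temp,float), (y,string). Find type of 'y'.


Lookup 'y' → type string


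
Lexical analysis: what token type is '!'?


Pattern: operator symbol
Type: OPERATOR


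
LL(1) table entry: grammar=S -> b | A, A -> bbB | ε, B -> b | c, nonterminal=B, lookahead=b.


For [B, b]: 'b' ∈ FIRST(b)
Entry: B -> b


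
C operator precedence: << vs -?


'-' is additive (level 9); '<<' is shift (level 8)
Higher level binds tighter
'-' has higher precedence than '<<'


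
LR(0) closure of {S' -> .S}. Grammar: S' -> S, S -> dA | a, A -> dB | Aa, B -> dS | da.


Start: S' -> .S
For each item with dot before a nonterminal B, add B -> .γ for every B-production
Closure: [S' -> .S, S -> .dA, S -> .a]


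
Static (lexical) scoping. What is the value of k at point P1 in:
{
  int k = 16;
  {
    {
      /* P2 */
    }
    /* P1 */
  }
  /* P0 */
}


P1's block does not declare k; resolves to the enclosing declaration at depth 0
k = 16


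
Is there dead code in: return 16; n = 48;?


statement follows a return and is unreachable
Dead: 'n = 48'


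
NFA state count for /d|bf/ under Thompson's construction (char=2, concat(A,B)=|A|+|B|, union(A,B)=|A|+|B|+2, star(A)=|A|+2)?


Syntax tree has 3 char leaf(s), 1 union(s), 0 star(s)
chars contribute 3×2 = 6; each union adds +2; each star adds +2
Total: 6 + 2 + 0 = 8 states


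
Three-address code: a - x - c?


Break into single-operator statements:
t1 = a - x
t2 = t1 - c


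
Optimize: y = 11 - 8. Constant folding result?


11 - 8 = 3 at compile time
Optimized: y = 3


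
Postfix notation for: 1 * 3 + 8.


Left to right (same or higher precedence on left)
Postfix: 1 3 * 8 +


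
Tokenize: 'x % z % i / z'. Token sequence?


Scan left to right, longest-match per lexeme
Tokens: ID(x), OP(%), ID(z), OP(%), ID(i), OP(/), ID(z)


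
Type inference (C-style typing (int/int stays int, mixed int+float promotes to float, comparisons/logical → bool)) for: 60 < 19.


Operand types: int < int
Rule: comparison yields bool
Result type: bool


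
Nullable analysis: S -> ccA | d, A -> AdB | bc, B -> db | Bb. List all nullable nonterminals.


A nonterminal is nullable iff some alternative derives ε (directly, or every symbol in it is nullable)
Nullable: {}


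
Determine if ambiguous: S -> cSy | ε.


balanced c^n…y^n: each string has a unique parse
Unambiguous


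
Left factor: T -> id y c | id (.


Common prefix: 'id'
Factored: T -> id T', T' -> y c | (


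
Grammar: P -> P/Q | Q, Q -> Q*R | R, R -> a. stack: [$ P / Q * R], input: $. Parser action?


handle 'Q*R' on top
Action: reduce (Q -> Q*R)


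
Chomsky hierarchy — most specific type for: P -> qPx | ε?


Single nonterminal LHS, but q^n x^n is not regular
Classification: Type 2 (Context-Free)


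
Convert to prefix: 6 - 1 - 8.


left-to-right (same/higher precedence on left): tree is (- (- 6 1) 8)
Prefix: - - 6 1 8


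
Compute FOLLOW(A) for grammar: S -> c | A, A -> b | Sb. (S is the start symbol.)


$ ∈ FOLLOW(S). For each A -> αBβ: add FIRST(β)\{ε} to FOLLOW(B); if β nullable, add FOLLOW(A).
FOLLOW(A) = {$, b}


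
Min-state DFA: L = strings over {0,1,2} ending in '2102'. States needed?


Track the longest suffix of input matching a prefix of '2102': 5 classes (prefixes of length 0..4)
Minimal DFA: 5 states


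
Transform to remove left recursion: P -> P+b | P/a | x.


Left-recursive alternatives: P+b, P/a; non-recursive: x
Introduce P': P -> xP', P' -> +bP' | /aP' | ε


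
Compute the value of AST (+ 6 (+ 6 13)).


Evaluate inner: (+ 6 13) = 19
Evaluate root: (+ 6 19) = 25
Result: 25


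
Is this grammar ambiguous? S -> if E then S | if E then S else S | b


dangling else: 'if E then if E then b else b' parses two ways
Ambiguous


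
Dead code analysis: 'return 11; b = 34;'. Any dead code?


statement follows a return and is unreachable
Dead: 'b = 34'


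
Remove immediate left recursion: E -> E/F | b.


Left-recursive alternatives: E/F; non-recursive: b
Introduce E': E -> bE', E' -> /FE' | ε


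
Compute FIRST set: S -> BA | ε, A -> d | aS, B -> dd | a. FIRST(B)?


Per alternative of B: FIRST(dd) = {d}; FIRST(a) = {a}
FIRST(B) = {a, d}


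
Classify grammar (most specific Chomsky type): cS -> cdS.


LHS has context (more than one symbol) and |LHS| ≤ |RHS|
Classification: Type 1 (Context-Sensitive)


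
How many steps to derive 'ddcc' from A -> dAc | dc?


Derivation: A => dAc => ddcc
Steps: 2


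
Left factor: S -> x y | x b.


Common prefix: 'x'
Factored: S -> x S', S' -> y | b


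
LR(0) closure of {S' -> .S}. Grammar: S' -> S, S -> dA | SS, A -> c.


Start: S' -> .S
For each item with dot before a nonterminal B, add B -> .γ for every B-production
Closure: [S' -> .S, S -> .dA, S -> .SS]


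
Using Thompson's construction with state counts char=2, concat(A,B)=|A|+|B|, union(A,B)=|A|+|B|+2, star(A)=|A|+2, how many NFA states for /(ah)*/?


Syntax tree has 2 char leaf(s), 0 union(s), 1 star(s)
chars contribute 2×2 = 4; each union adds +2; each star adds +2
Total: 4 + 0 + 2 = 6 states


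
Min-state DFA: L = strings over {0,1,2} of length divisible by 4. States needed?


Track length mod 4: states 0..3, accept at 0
Minimal DFA: 4 states


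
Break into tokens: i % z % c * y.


Scan left to right, longest-match per lexeme
Tokens: ID(i), OP(%), ID(z), OP(%), ID(c), OP(*), ID(y)


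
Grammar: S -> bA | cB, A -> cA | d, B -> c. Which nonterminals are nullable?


A nonterminal is nullable iff some alternative derives ε (directly, or every symbol in it is nullable)
Nullable: {}


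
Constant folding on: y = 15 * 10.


15 * 10 = 150 at compile time
Optimized: y = 150


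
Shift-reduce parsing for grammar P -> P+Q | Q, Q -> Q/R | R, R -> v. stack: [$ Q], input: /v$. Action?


shift '/' to continue Q -> Q/R
Action: shift


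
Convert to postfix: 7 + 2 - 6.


Left to right (same or higher precedence on left)
Postfix: 7 2 + 6 -


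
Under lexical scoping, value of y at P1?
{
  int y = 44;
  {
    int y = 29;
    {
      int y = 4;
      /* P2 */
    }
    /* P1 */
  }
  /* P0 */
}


y declared in the same block as P1
y = 29


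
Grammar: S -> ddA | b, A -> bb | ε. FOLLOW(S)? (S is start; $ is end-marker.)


$ ∈ FOLLOW(S). For each A -> αBβ: add FIRST(β)\{ε} to FOLLOW(B); if β nullable, add FOLLOW(A).
FOLLOW(S) = {$}


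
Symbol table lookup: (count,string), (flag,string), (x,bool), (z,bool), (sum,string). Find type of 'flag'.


Lookup 'flag' → type string


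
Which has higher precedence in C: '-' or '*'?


'*' is multiplicative (level 10); '-' is additive (level 9)
Higher level binds tighter
'*' has higher precedence than '-'


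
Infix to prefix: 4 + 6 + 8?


left-to-right (same/higher precedence on left): tree is (+ (+ 4 6) 8)
Prefix: + + 4 6 8


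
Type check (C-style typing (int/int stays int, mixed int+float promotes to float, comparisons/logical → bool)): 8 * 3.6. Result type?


Operand types: int * float
Rule: mixed int/float promotes to float; int/int stays int
Result type: float


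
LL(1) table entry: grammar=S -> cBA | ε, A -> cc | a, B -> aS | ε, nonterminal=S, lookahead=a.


For [S, a]: ε is nullable and 'a' ∈ FOLLOW(S)
Entry: S -> ε


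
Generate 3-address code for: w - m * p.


Break into single-operator statements:
t1 = m * p
t2 = w - t1


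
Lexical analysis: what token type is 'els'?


Pattern: letter/underscore followed by alphanumerics, not a keyword
Type: IDENTIFIER


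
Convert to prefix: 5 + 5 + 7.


left-to-right (same/higher precedence on left): tree is (+ (+ 5 5) 7)
Prefix: + + 5 5 7


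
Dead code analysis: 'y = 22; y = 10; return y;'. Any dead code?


first assignment to y is overwritten before any read
Dead: 'y = 22'


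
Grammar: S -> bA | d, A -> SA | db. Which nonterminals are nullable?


A nonterminal is nullable iff some alternative derives ε (directly, or every symbol in it is nullable)
Nullable: {}


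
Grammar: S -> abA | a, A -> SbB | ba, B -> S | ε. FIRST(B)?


Per alternative of B: FIRST(S) = {a}; FIRST(ε) = {ε}
FIRST(B) = {a, ε}


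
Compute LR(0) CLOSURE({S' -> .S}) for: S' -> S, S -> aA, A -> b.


Start: S' -> .S
For each item with dot before a nonterminal B, add B -> .γ for every B-production
Closure: [S' -> .S, S -> .aA]


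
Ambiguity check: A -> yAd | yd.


balanced y^n…d^n: each string has a unique parse
Unambiguous


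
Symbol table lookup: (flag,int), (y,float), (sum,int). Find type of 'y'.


Lookup 'y' → type float


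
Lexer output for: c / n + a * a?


Scan left to right, longest-match per lexeme
Tokens: ID(c), OP(/), ID(n), OP(+), ID(a), OP(*), ID(a)


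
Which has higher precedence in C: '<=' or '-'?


'-' is additive (level 9); '<=' is relational (level 7)
Higher level binds tighter
'-' has higher precedence than '<='


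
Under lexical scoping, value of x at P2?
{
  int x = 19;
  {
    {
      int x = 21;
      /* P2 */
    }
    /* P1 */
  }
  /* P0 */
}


x declared in the same block as P2
x = 21


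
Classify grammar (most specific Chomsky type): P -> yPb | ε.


Single nonterminal LHS, but y^n b^n is not regular
Classification: Type 2 (Context-Free)


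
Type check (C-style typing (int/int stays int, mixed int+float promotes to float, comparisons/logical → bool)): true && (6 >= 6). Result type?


Operand types: bool && bool
Rule: logical operators take bool operands and yield bool
Result type: bool


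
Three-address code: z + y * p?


Break into single-operator statements:
t1 = y * p
t2 = z + t1


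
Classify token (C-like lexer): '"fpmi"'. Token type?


Pattern: double-quoted sequence
Type: STRING_LITERAL


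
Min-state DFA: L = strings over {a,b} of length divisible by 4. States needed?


Track length mod 4: states 0..3, accept at 0
Minimal DFA: 4 states


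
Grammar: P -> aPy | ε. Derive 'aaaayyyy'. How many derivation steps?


Derivation: P => aPy => aaPyy => aaaPyyy => aaaaPyyyy => aaaayyyy
Steps: 5


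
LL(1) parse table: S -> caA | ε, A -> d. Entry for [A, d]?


For [A, d]: 'd' ∈ FIRST(d)
Entry: A -> d


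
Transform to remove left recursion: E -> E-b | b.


Left-recursive alternatives: E-b; non-recursive: b
Introduce E': E -> bE', E' -> -bE' | ε


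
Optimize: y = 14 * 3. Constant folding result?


14 * 3 = 42 at compile time
Optimized: y = 42


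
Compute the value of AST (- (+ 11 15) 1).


Evaluate inner: (+ 11 15) = 26
Evaluate root: (- 26 1) = 25
Result: 25


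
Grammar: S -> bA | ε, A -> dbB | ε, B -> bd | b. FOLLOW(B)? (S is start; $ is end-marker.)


$ ∈ FOLLOW(S). For each A -> αBβ: add FIRST(β)\{ε} to FOLLOW(B); if β nullable, add FOLLOW(A).
FOLLOW(B) = {$}


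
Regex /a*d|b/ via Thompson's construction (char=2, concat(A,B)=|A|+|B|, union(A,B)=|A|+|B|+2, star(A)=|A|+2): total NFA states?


Syntax tree has 3 char leaf(s), 1 union(s), 1 star(s)
chars contribute 3×2 = 6; each union adds +2; each star adds +2
Total: 6 + 2 + 2 = 10 states


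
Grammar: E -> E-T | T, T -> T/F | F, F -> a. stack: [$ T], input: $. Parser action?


lookahead ∉ {/} so T won't extend; reduce E -> T
Action: reduce (E -> T)


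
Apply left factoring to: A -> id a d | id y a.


Common prefix: 'id'
Factored: A -> id A', A' -> a d | y a


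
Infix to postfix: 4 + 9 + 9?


Left to right (same or higher precedence on left)
Postfix: 4 9 + 9 +


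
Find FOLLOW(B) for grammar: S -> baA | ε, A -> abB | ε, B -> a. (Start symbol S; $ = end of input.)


$ ∈ FOLLOW(S). For each A -> αBβ: add FIRST(β)\{ε} to FOLLOW(B); if β nullable, add FOLLOW(A).
FOLLOW(B) = {$}


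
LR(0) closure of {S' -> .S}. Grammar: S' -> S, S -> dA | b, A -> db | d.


Start: S' -> .S
For each item with dot before a nonterminal B, add B -> .γ for every B-production
Closure: [S' -> .S, S -> .dA, S -> .b]


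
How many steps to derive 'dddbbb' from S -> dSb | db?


Derivation: S => dSb => ddSbb => dddbbb
Steps: 3


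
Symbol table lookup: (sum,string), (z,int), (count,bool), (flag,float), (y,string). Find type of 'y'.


Lookup 'y' → type string


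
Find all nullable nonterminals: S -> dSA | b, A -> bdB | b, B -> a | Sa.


A nonterminal is nullable iff some alternative derives ε (directly, or every symbol in it is nullable)
Nullable: {}


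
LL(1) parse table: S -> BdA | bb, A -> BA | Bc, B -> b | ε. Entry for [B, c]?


For [B, c]: ε is nullable and 'c' ∈ FOLLOW(B)
Entry: B -> ε


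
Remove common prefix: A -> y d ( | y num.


Common prefix: 'y'
Factored: A -> y A', A' -> d ( | num


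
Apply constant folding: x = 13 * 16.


13 * 16 = 208 at compile time
Optimized: x = 208


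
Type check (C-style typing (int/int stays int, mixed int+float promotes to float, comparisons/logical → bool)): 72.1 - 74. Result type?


Operand types: float - int
Rule: mixed int/float promotes to float; int/int stays int
Result type: float


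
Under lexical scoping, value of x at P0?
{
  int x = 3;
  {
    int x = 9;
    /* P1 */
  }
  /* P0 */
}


x declared in the same block as P0
x = 3


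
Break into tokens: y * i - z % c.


Scan left to right, longest-match per lexeme
Tokens: ID(y), OP(*), ID(i), OP(-), ID(z), OP(%), ID(c)


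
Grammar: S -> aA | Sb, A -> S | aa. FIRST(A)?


Per alternative of A: FIRST(S) = {a}; FIRST(aa) = {a}
FIRST(A) = {a}


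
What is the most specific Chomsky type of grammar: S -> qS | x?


Right-linear: every RHS is a terminal or a terminal followed by one nonterminal
Classification: Type 3 (Regular)


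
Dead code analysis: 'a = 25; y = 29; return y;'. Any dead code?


a is assigned but never read
Dead: 'a = 25'


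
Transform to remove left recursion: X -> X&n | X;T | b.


Left-recursive alternatives: X&n, X;T; non-recursive: b
Introduce X': X -> bX', X' -> &nX' | ;TX' | ε


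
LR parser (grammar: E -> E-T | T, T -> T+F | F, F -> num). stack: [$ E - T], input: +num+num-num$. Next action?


'+' can extend T; shift to build T -> T+F
Action: shift


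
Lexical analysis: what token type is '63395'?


Pattern: digits only
Type: INTEGER_LITERAL


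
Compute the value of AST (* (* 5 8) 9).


Evaluate inner: (* 5 8) = 40
Evaluate root: (* 40 9) = 360
Result: 360


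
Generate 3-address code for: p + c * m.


Break into single-operator statements:
t1 = c * m
t2 = p + t1


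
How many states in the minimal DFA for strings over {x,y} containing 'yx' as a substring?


KMP-style automaton: 2 progress states + 1 absorbing accept = 3
Minimal DFA: 3 states


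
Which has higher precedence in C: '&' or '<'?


'<' is relational (level 7); '&' is bitwise AND (level 5)
Higher level binds tighter
'<' has higher precedence than '&'


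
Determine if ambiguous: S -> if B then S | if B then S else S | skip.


dangling else: 'if B then if B then skip else skip' parses two ways
Ambiguous


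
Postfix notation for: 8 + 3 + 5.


Left to right (same or higher precedence on left)
Postfix: 8 3 + 5 +


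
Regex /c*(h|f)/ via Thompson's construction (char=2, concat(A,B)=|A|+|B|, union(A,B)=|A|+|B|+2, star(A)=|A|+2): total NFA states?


Syntax tree has 3 char leaf(s), 1 union(s), 1 star(s)
chars contribute 3×2 = 6; each union adds +2; each star adds +2
Total: 6 + 2 + 2 = 10 states


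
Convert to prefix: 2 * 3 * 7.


left-to-right (same/higher precedence on left): tree is (* (* 2 3) 7)
Prefix: * * 2 3 7


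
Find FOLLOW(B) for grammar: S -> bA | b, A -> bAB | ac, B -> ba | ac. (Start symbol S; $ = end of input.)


$ ∈ FOLLOW(S). For each A -> αBβ: add FIRST(β)\{ε} to FOLLOW(B); if β nullable, add FOLLOW(A).
FOLLOW(B) = {$, a, b}


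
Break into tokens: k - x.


Scan left to right, longest-match per lexeme
Tokens: ID(k), OP(-), ID(x)


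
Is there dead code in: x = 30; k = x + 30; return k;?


x is read by k's definition; k is returned
No dead code


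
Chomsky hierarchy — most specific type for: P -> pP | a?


Right-linear: every RHS is a terminal or a terminal followed by one nonterminal
Classification: Type 3 (Regular)


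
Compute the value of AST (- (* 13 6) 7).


Evaluate inner: (* 13 6) = 78
Evaluate root: (- 78 7) = 71
Result: 71


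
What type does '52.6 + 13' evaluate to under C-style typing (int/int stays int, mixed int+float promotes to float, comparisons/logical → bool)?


Operand types: float + int
Rule: mixed int/float promotes to float; int/int stays int
Result type: float


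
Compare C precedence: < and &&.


'<' is relational (level 7); '&&' is logical AND (level 2)
Higher level binds tighter
'<' has higher precedence than '&&'


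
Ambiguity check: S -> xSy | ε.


balanced x^n…y^n: each string has a unique parse
Unambiguous


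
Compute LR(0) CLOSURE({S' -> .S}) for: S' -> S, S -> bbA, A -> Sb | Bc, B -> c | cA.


Start: S' -> .S
For each item with dot before a nonterminal B, add B -> .γ for every B-production
Closure: [S' -> .S, S -> .bbA]


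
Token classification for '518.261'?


Pattern: digits with a decimal point
Type: FLOAT_LITERAL


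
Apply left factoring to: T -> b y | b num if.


Common prefix: 'b'
Factored: T -> b T', T' -> y | num if


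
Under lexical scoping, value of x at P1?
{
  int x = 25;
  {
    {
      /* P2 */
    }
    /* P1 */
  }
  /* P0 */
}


P1's block does not declare x; resolves to the enclosing declaration at depth 0
x = 25


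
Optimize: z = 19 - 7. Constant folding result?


19 - 7 = 12 at compile time
Optimized: z = 12


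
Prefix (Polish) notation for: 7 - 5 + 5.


left-to-right (same/higher precedence on left): tree is (+ (- 7 5) 5)
Prefix: + - 7 5 5


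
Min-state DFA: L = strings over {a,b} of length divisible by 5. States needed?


Track length mod 5: states 0..4, accept at 0
Minimal DFA: 5 states


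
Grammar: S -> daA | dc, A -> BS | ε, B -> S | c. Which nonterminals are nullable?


A nonterminal is nullable iff some alternative derives ε (directly, or every symbol in it is nullable)
Nullable: {A}


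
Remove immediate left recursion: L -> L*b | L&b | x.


Left-recursive alternatives: L*b, L&b; non-recursive: x
Introduce L': L -> xL', L' -> *bL' | &bL' | ε


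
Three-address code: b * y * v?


Break into single-operator statements:
t1 = b * y
t2 = t1 * v


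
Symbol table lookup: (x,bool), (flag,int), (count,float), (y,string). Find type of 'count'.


Lookup 'count' → type float


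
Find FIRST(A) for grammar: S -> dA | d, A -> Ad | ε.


Per alternative of A: FIRST(Ad) = {d}; FIRST(ε) = {ε}
FIRST(A) = {d, ε}


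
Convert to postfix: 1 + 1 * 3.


* has higher precedence, evaluate 1*3 first
Postfix: 1 1 3 * +


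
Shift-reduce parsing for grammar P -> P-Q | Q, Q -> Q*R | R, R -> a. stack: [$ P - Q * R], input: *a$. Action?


handle 'Q*R' on top
Action: reduce (Q -> Q*R)


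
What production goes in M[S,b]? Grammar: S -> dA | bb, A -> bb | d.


For [S, b]: 'b' ∈ FIRST(bb)
Entry: S -> bb


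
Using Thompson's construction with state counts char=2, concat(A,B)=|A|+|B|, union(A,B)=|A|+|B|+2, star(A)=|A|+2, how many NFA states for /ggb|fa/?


Syntax tree has 5 char leaf(s), 1 union(s), 0 star(s)
chars contribute 5×2 = 10; each union adds +2; each star adds +2
Total: 10 + 2 + 0 = 12 states


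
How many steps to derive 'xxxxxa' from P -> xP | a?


Derivation: P => xP => xxP => xxxP => xxxxP => xxxxxP => xxxxxa
Steps: 6


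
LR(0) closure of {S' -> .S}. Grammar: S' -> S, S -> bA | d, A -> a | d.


Start: S' -> .S
For each item with dot before a nonterminal B, add B -> .γ for every B-production
Closure: [S' -> .S, S -> .bA, S -> .d]


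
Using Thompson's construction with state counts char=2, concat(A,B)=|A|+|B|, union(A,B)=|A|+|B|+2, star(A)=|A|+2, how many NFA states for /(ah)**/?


Syntax tree has 2 char leaf(s), 0 union(s), 2 star(s)
chars contribute 2×2 = 4; each union adds +2; each star adds +2
Total: 4 + 0 + 4 = 8 states


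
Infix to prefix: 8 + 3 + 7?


left-to-right (same/higher precedence on left): tree is (+ (+ 8 3) 7)
Prefix: + + 8 3 7


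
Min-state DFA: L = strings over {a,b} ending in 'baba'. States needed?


Track the longest suffix of input matching a prefix of 'baba': 5 classes (prefixes of length 0..4)
Minimal DFA: 5 states


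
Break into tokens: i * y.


Scan left to right, longest-match per lexeme
Tokens: ID(i), OP(*), ID(y)


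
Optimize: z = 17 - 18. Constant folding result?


17 - 18 = -1 at compile time
Optimized: z = -1


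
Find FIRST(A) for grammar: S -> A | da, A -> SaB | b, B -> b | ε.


Per alternative of A: FIRST(SaB) = {b, d}; FIRST(b) = {b}
FIRST(A) = {b, d}


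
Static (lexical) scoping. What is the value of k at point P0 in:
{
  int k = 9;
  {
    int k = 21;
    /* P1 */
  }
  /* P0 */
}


k declared in the same block as P0
k = 9


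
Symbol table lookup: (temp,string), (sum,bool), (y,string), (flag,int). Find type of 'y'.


Lookup 'y' → type string


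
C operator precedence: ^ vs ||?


'^' is bitwise XOR (level 4); '||' is logical OR (level 1)
Higher level binds tighter
'^' has higher precedence than '||'


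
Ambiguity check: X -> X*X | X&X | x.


'x*x&x' has two parse trees (no precedence encoded between * and &)
Ambiguous


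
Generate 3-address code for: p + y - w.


Break into single-operator statements:
t1 = p + y
t2 = t1 - w


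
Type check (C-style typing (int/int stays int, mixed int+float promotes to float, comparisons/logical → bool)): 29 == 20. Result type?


Operand types: int == int
Rule: comparison yields bool
Result type: bool


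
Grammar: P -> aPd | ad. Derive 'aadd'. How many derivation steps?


Derivation: P => aPd => aadd
Steps: 2


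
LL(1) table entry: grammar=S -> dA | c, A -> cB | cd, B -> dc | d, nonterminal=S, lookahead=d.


For [S, d]: 'd' ∈ FIRST(dA)
Entry: S -> dA


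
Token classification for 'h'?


Pattern: letter/underscore followed by alphanumerics, not a keyword
Type: IDENTIFIER


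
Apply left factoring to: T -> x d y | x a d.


Common prefix: 'x'
Factored: T -> x T', T' -> d y | a d


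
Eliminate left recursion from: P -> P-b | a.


Left-recursive alternatives: P-b; non-recursive: a
Introduce P': P -> aP', P' -> -bP' | ε


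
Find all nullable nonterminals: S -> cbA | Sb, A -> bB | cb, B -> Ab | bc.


A nonterminal is nullable iff some alternative derives ε (directly, or every symbol in it is nullable)
Nullable: {}


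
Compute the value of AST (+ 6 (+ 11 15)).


Evaluate inner: (+ 11 15) = 26
Evaluate root: (+ 6 26) = 32
Result: 32


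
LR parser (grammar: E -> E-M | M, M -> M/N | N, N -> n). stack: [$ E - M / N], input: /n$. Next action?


handle 'M/N' on top
Action: reduce (M -> M/N)


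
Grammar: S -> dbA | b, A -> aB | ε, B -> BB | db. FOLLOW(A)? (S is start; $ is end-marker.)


$ ∈ FOLLOW(S). For each A -> αBβ: add FIRST(β)\{ε} to FOLLOW(B); if β nullable, add FOLLOW(A).
FOLLOW(A) = {$}


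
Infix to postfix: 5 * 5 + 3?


Left to right (same or higher precedence on left)
Postfix: 5 5 * 3 +


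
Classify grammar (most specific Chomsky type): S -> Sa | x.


Left-linear: every RHS is a terminal or one nonterminal followed by a terminal
Classification: Type 3 (Regular)


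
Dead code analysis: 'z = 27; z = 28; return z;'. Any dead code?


first assignment to z is overwritten before any read
Dead: 'z = 27'


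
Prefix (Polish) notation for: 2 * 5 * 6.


left-to-right (same/higher precedence on left): tree is (* (* 2 5) 6)
Prefix: * * 2 5 6


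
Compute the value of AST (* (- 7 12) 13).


Evaluate inner: (- 7 12) = -5
Evaluate root: (* -5 13) = -65
Result: -65


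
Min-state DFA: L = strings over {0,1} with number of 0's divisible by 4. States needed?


Track (count of 0) mod 4: states 0..3, accept at 0
Minimal DFA: 4 states


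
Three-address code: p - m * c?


Break into single-operator statements:
t1 = m * c
t2 = p - t1


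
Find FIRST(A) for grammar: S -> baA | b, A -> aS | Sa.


Per alternative of A: FIRST(aS) = {a}; FIRST(Sa) = {b}
FIRST(A) = {a, b}


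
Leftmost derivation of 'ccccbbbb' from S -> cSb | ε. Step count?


Derivation: S => cSb => ccSbb => cccSbbb => ccccSbbbb => ccccbbbb
Steps: 5


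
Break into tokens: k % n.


Scan left to right, longest-match per lexeme
Tokens: ID(k), OP(%), ID(n)


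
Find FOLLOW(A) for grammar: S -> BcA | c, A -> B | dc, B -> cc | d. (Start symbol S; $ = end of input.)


$ ∈ FOLLOW(S). For each A -> αBβ: add FIRST(β)\{ε} to FOLLOW(B); if β nullable, add FOLLOW(A).
FOLLOW(A) = {$}


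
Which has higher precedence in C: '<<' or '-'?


'-' is additive (level 9); '<<' is shift (level 8)
Higher level binds tighter
'-' has higher precedence than '<<'


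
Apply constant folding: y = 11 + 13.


11 + 13 = 24 at compile time
Optimized: y = 24


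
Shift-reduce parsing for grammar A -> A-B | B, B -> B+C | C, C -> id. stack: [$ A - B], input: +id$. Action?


'+' can extend B; shift to build B -> B+C
Action: shift


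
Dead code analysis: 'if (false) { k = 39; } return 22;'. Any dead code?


condition is constant false, so the whole block is unreachable
Dead: 'if (false) { k = 39; }'


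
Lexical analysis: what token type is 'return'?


Pattern: reserved word
Type: KEYWORD


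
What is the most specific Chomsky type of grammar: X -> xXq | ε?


Single nonterminal LHS, but x^n q^n is not regular
Classification: Type 2 (Context-Free)


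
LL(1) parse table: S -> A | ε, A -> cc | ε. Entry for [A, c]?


For [A, c]: 'c' ∈ FIRST(cc)
Entry: A -> cc


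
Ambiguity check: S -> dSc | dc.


balanced d^n…c^n: each string has a unique parse
Unambiguous


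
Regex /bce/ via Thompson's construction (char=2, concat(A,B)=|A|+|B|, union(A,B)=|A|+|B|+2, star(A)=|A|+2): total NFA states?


Syntax tree has 3 char leaf(s), 0 union(s), 0 star(s)
chars contribute 3×2 = 6; each union adds +2; each star adds +2
Total: 6 + 0 + 0 = 6 states


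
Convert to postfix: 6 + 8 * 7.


* has higher precedence, evaluate 8*7 first
Postfix: 6 8 7 * +


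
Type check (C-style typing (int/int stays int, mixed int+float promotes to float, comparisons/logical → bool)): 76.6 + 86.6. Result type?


Operand types: float + float
Rule: mixed int/float promotes to float; int/int stays int
Result type: float


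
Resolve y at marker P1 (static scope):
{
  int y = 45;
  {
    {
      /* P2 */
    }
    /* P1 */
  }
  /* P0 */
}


P1's block does not declare y; resolves to the enclosing declaration at depth 0
y = 45


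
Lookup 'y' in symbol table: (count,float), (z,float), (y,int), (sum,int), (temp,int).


Lookup 'y' → type int


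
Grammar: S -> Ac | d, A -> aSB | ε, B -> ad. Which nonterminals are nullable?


A nonterminal is nullable iff some alternative derives ε (directly, or every symbol in it is nullable)
Nullable: {A}


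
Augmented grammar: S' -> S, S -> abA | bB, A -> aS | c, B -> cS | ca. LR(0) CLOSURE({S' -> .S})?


Start: S' -> .S
For each item with dot before a nonterminal B, add B -> .γ for every B-production
Closure: [S' -> .S, S -> .abA, S -> .bB]


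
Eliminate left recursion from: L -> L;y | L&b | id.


Left-recursive alternatives: L;y, L&b; non-recursive: id
Introduce L': L -> idL', L' -> ;yL' | &bL' | ε


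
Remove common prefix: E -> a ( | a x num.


Common prefix: 'a'
Factored: E -> a E', E' -> ( | x num


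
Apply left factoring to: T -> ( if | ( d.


Common prefix: '('
Factored: T -> ( T', T' -> if | d


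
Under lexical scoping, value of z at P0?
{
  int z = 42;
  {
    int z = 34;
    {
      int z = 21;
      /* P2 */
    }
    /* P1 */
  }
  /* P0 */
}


z declared in the same block as P0
z = 42


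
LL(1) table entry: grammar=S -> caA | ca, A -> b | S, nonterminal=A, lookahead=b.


For [A, b]: 'b' ∈ FIRST(b)
Entry: A -> b


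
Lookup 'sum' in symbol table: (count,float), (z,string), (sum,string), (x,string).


Lookup 'sum' → type string


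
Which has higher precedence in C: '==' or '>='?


'>=' is relational (level 7); '==' is equality (level 6)
Higher level binds tighter
'>=' has higher precedence than '=='


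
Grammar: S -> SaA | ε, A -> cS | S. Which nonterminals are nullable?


A nonterminal is nullable iff some alternative derives ε (directly, or every symbol in it is nullable)
Nullable: {A, S}


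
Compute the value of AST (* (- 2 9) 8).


Evaluate inner: (- 2 9) = -7
Evaluate root: (* -7 8) = -56
Result: -56


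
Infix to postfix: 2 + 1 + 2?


Left to right (same or higher precedence on left)
Postfix: 2 1 + 2 +


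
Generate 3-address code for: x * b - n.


Break into single-operator statements:
t1 = x * b
t2 = t1 - n


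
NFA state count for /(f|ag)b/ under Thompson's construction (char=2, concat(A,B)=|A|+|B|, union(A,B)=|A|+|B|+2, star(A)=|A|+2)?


Syntax tree has 4 char leaf(s), 1 union(s), 0 star(s)
chars contribute 4×2 = 8; each union adds +2; each star adds +2
Total: 8 + 2 + 0 = 10 states


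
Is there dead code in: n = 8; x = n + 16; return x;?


n is read by x's definition; x is returned
No dead code


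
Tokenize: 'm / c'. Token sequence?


Scan left to right, longest-match per lexeme
Tokens: ID(m), OP(/), ID(c)


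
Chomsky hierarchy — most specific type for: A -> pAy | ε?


Single nonterminal LHS, but p^n y^n is not regular
Classification: Type 2 (Context-Free)


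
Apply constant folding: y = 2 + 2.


2 + 2 = 4 at compile time
Optimized: y = 4


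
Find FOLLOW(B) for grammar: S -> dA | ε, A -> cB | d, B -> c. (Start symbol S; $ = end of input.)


$ ∈ FOLLOW(S). For each A -> αBβ: add FIRST(β)\{ε} to FOLLOW(B); if β nullable, add FOLLOW(A).
FOLLOW(B) = {$}


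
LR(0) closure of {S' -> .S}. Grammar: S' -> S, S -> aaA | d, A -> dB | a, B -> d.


Start: S' -> .S
For each item with dot before a nonterminal B, add B -> .γ for every B-production
Closure: [S' -> .S, S -> .aaA, S -> .d]


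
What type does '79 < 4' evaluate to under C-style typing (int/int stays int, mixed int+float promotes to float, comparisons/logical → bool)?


Operand types: int < int
Rule: comparison yields bool
Result type: bool


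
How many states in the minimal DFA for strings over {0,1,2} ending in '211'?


Track the longest suffix of input matching a prefix of '211': 4 classes (prefixes of length 0..3)
Minimal DFA: 4 states


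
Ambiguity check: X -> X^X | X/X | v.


'v^v/v' has two parse trees (no precedence encoded between ^ and /)
Ambiguous
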